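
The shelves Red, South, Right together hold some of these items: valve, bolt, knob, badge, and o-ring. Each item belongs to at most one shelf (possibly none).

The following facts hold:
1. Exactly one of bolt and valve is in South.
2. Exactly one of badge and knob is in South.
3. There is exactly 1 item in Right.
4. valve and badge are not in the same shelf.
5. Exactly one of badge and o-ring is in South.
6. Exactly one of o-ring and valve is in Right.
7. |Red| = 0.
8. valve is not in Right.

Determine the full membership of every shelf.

Red = {}; South = {badge, bolt}; Right = {o-ring}

From (8): valve ∉ Right.
(6) (exactly one): o-ring ∈ Right.
(7): Red already has 0, so the rest are out.
(3): Right already has 1, so the rest are out.
(5) (exactly one): badge ∈ South.
(2) (exactly one): knob ∉ South.
(4): valve ∉ South.
(1) (exactly one): bolt ∈ South.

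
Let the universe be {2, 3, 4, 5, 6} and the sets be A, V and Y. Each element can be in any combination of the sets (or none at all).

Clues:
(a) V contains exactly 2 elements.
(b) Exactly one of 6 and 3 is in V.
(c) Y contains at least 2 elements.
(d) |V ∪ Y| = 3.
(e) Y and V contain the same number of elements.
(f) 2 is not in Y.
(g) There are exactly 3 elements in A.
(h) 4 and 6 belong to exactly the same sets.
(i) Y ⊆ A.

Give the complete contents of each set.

A = {2, 3, 5}; V = {2, 3}; Y = {3, 5}

From (f): 2 ∉ Y.
Suppose 2 ∉ A: no assignment then satisfies all the clues, so 2 ∈ A.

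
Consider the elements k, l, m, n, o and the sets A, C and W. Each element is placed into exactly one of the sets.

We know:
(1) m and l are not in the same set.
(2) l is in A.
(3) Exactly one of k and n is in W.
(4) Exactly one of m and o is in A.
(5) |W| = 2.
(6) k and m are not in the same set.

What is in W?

W = {m, n}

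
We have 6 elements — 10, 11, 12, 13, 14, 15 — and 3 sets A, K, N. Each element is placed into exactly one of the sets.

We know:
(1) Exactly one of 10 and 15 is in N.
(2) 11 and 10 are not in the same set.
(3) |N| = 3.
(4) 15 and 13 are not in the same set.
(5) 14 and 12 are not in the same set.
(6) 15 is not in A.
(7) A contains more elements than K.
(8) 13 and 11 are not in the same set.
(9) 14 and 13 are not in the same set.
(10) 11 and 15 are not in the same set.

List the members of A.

A = {11, 14}

From (6): 15 ∉ A.
Suppose 10 ∈ A: no assignment then satisfies all the clues, so 10 ∉ A.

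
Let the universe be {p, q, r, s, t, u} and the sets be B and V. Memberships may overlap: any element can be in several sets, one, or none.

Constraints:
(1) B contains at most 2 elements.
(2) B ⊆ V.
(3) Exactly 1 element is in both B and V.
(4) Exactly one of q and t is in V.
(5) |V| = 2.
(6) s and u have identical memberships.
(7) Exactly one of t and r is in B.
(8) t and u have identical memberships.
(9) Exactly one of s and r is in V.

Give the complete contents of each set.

B = {r}; V = {q, r}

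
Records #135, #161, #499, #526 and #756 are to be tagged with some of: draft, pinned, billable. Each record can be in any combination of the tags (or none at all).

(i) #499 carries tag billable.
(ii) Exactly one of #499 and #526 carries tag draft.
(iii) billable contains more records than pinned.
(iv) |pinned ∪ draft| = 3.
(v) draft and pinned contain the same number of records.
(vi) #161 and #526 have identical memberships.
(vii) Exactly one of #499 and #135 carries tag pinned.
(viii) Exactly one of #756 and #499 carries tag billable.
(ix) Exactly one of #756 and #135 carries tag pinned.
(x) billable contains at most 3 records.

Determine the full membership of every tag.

draft = {#135, #499}; pinned = {#499, #756}; billable = {#161, #499, #526}

From (i): #499 ∈ billable.
(viii) (exactly one): #756 ∉ billable.
Suppose #135 ∉ draft: no assignment then satisfies all the clues, so #135 ∈ draft.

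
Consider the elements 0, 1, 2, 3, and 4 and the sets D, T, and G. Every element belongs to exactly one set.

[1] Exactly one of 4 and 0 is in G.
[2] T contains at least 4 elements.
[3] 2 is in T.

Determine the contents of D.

D = {}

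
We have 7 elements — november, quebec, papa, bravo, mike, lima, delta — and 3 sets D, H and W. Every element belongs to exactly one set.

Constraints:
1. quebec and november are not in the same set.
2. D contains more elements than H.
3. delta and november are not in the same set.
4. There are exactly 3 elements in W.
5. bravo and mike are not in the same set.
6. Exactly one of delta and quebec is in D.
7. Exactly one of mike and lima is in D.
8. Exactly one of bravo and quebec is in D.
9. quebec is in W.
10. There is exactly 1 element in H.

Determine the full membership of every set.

D = {bravo, delta, lima}; H = {november}; W = {mike, papa, quebec}

From (9): quebec ∈ W.
(1): november ∉ W.
(6) (exactly one): delta ∈ D.
(8) (exactly one): bravo ∈ D.
(3): november ∉ D.
(5): mike ∉ D.
(7) (exactly one): lima ∈ D.
Only one set left: november ∈ H.
(4): only 3 candidates remain for W, so all are in.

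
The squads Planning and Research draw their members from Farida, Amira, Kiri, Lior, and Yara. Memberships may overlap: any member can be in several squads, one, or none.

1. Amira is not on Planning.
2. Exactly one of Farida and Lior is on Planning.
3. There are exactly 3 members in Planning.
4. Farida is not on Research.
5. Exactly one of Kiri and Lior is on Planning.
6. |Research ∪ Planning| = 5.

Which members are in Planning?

Planning = {Farida, Kiri, Yara}

From (1): Amira ∉ Planning.
From (4): Farida ∉ Research.
Suppose Farida ∉ Planning: no assignment then satisfies all the clues, so Farida ∈ Planning.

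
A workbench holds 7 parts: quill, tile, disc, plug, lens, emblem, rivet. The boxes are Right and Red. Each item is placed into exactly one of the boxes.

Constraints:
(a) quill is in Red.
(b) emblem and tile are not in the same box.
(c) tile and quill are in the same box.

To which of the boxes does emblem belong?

From (a): quill ∈ Red.
(c): tile matches quill: tile ∉ Right.
(c): tile matches quill: tile ∈ Red.
(b): emblem ∉ Red.
Only one box left: emblem ∈ Right.

emblem: Right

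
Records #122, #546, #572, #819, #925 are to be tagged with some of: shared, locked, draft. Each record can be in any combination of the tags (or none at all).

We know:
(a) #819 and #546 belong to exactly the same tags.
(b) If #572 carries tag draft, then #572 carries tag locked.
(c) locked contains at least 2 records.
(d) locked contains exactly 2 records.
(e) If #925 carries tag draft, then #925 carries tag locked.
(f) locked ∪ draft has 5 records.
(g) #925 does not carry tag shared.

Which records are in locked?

locked = {#572, #925}

From (g): #925 ∉ shared.
Suppose #122 ∈ locked: no assignment then satisfies all the clues, so #122 ∉ locked.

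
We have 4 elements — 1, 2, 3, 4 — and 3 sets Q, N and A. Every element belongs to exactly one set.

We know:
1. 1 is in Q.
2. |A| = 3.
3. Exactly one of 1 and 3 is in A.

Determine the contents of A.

A = {2, 3, 4}

From (1): 1 ∈ Q.
(2): only 3 candidates remain for A, so all are in.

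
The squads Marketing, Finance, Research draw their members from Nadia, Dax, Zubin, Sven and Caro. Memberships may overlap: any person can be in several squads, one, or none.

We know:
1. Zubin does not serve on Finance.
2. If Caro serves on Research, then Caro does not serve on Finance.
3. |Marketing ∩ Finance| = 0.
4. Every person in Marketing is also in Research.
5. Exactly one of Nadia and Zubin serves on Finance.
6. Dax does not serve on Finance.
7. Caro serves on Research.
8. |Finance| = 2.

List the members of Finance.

Finance = {Nadia, Sven}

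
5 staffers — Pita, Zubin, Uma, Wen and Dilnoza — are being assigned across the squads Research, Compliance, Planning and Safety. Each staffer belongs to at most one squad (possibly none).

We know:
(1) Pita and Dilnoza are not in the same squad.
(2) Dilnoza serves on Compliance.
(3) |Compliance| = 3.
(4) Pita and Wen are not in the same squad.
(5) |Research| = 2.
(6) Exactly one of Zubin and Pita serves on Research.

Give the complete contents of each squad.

Research = {Pita, Uma}; Compliance = {Dilnoza, Wen, Zubin}; Planning = {}; Safety = {}

From (2): Dilnoza ∈ Compliance.
(1): Pita ∉ Compliance.
Suppose Pita ∉ Research: no assignment then satisfies all the clues, so Pita ∈ Research.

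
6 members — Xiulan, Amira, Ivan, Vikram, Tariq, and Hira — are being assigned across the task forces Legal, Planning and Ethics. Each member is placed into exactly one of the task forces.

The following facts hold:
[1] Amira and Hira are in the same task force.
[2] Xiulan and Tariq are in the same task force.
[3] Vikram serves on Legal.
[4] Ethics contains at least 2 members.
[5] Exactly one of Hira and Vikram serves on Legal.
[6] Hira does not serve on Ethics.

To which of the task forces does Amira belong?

Amira: Planning

From (3): Vikram ∈ Legal.
From (6): Hira ∉ Ethics.
(1): Amira matches Hira: Amira ∉ Ethics.
(5) (exactly one): Hira ∉ Legal.
Only one task force left: Hira ∈ Planning.
(1): Amira matches Hira: Amira ∉ Legal.
(1): Amira matches Hira: Amira ∈ Planning.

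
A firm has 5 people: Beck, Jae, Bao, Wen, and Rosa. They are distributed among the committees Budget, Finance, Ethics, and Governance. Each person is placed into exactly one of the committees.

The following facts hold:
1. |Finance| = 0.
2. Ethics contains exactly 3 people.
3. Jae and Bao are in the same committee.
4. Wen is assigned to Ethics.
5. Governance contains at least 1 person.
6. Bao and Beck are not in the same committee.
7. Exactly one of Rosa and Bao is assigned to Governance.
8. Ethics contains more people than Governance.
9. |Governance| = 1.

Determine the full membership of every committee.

From (4): Wen ∈ Ethics.
(1): Finance already has 0, so the rest are out.
Suppose Beck ∉ Budget: no assignment then satisfies all the clues, so Beck ∈ Budget.

Budget = {Beck}; Finance = {}; Ethics = {Bao, Jae, Wen}; Governance = {Rosa}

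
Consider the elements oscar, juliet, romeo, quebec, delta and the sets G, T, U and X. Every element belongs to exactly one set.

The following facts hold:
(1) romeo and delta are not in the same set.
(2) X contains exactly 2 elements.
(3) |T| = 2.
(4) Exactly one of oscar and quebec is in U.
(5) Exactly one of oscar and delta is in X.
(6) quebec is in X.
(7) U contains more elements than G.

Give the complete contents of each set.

G = {}; T = {juliet, romeo}; U = {oscar}; X = {delta, quebec}

From (6): quebec ∈ X.
(4) (exactly one): oscar ∈ U.
(5) (exactly one): delta ∈ X.
(1): romeo ∉ X.
(2): X already has 2, so the rest are out.
(3): only 2 candidates remain for T, so all are in.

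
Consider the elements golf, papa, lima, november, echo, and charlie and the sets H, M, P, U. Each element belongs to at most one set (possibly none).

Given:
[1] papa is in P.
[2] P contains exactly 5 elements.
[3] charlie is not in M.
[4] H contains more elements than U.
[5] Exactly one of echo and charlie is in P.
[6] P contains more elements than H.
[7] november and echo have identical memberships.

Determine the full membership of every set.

H = {charlie}; M = {}; P = {echo, golf, lima, november, papa}; U = {}

From (1): papa ∈ P.
From (3): charlie ∉ M.
Suppose golf ∈ H: no assignment then satisfies all the clues, so golf ∉ H.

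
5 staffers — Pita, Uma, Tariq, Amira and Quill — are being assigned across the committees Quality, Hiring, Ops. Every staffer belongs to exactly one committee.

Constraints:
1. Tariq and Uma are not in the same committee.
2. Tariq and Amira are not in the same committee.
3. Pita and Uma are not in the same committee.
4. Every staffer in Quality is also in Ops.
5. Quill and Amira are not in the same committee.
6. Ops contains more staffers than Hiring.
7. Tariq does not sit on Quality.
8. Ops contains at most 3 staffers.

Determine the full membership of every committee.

Quality = {}; Hiring = {Amira, Uma}; Ops = {Pita, Quill, Tariq}

From (7): Tariq ∉ Quality.
Suppose Pita ∈ Quality: no assignment then satisfies all the clues, so Pita ∉ Quality.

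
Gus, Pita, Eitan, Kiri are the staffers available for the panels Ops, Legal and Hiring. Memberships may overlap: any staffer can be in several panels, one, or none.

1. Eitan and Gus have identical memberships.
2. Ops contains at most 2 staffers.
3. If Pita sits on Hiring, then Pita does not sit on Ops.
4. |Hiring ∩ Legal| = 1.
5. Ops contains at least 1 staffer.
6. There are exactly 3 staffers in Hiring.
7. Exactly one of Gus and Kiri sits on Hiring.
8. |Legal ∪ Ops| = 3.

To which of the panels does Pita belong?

Pita: Hiring, Legal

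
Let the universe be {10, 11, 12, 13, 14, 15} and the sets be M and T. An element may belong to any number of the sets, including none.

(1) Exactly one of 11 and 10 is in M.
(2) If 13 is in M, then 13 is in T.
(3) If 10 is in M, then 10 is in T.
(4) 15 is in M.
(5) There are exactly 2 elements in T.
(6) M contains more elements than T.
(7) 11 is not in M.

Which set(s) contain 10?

10: M, T

From (4): 15 ∈ M.
From (7): 11 ∉ M.
(1) (exactly one): 10 ∈ M.
(3): 10 ∈ T.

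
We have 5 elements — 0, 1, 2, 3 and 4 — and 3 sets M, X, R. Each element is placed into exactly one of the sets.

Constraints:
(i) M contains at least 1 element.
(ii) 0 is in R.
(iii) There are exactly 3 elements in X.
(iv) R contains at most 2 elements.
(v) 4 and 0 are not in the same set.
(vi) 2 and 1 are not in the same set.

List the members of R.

R = {0}

From (ii): 0 ∈ R.
(v): 4 ∉ R.
Suppose 1 ∈ R: no assignment then satisfies all the clues, so 1 ∉ R.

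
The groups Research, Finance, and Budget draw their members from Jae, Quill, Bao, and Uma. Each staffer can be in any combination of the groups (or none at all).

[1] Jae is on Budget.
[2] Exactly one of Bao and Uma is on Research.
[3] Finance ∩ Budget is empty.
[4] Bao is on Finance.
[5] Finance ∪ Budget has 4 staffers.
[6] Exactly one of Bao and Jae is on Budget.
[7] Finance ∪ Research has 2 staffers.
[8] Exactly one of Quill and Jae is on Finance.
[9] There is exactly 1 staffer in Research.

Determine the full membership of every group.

From (1): Jae ∈ Budget.
From (4): Bao ∈ Finance.
(3) (disjoint): Jae ∉ Finance.
(3) (disjoint): Bao ∉ Budget.
(8) (exactly one): Quill ∈ Finance.
(3) (disjoint): Quill ∉ Budget.
Suppose Jae ∈ Research: no assignment then satisfies all the clues, so Jae ∉ Research.

Research = {Bao}; Finance = {Bao, Quill}; Budget = {Jae, Uma}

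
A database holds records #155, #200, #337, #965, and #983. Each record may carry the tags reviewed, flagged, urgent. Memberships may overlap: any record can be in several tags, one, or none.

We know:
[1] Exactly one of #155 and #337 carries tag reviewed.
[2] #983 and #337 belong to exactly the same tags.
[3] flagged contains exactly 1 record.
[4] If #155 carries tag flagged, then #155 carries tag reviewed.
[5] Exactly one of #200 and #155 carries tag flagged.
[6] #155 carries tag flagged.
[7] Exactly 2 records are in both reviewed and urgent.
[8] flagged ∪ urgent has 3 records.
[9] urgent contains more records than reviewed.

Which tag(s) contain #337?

#337: none

From (6): #155 ∈ flagged.
(3): flagged already has 1, so the rest are out.
(4): #155 ∈ reviewed.
(1) (exactly one): #337 ∉ reviewed.
(2): #983 matches #337: #983 ∉ reviewed.
Suppose #337 ∈ urgent: no assignment then satisfies all the clues, so #337 ∉ urgent.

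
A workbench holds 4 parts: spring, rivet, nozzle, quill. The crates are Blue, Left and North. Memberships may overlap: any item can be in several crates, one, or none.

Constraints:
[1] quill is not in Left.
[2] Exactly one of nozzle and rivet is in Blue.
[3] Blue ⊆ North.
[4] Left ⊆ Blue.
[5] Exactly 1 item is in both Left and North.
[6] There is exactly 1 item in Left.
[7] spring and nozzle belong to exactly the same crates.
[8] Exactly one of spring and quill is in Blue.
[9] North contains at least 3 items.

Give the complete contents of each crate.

Blue = {quill, rivet}; Left = {rivet}; North = {nozzle, quill, rivet, spring}

From (1): quill ∉ Left.
Suppose spring ∈ Blue: no assignment then satisfies all the clues, so spring ∉ Blue.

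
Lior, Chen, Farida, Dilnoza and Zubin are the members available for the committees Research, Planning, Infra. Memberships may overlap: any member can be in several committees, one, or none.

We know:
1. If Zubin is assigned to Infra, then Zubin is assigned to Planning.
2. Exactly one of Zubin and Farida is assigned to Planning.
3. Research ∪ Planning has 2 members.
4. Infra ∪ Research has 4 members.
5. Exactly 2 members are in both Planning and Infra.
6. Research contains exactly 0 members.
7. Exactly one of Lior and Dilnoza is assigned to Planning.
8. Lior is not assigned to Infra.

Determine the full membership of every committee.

Research = {}; Planning = {Dilnoza, Zubin}; Infra = {Chen, Dilnoza, Farida, Zubin}

From (8): Lior ∉ Infra.
(6): Research already has 0, so the rest are out.
Suppose Lior ∈ Planning: no assignment then satisfies all the clues, so Lior ∉ Planning.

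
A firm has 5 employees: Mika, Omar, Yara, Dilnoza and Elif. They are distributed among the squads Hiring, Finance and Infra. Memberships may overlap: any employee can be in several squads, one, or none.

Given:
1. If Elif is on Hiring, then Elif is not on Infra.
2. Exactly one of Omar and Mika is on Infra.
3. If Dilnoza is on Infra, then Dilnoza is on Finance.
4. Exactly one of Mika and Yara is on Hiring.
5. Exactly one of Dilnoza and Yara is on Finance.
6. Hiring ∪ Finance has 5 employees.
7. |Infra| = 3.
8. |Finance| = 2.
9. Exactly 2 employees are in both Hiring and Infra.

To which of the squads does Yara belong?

Yara: Hiring, Infra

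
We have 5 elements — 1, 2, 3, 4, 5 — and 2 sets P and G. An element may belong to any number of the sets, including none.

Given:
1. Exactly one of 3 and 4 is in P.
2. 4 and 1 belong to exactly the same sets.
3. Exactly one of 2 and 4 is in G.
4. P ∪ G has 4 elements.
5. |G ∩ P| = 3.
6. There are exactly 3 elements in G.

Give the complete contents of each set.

P = {1, 2, 4, 5}; G = {1, 4, 5}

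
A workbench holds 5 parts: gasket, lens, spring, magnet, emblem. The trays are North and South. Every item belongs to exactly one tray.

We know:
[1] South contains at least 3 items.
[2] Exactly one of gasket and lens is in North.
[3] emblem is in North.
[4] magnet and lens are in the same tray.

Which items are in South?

South = {lens, magnet, spring}

From (3): emblem ∈ North.
Suppose gasket ∈ South: no assignment then satisfies all the clues, so gasket ∉ South.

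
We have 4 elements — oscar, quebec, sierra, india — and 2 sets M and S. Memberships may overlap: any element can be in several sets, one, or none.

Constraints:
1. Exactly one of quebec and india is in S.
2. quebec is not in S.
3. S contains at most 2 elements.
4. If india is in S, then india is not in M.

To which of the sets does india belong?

india: S

From (2): quebec ∉ S.
(1) (exactly one): india ∈ S.
(4): india ∉ M.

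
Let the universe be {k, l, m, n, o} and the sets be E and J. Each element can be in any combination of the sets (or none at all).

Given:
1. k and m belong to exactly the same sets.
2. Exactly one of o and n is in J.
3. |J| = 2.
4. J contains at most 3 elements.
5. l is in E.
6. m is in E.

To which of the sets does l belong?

l: E, J

From (5): l ∈ E.
From (6): m ∈ E.
(1): k matches m: k ∈ E.
Suppose l ∉ J: no assignment then satisfies all the clues, so l ∈ J.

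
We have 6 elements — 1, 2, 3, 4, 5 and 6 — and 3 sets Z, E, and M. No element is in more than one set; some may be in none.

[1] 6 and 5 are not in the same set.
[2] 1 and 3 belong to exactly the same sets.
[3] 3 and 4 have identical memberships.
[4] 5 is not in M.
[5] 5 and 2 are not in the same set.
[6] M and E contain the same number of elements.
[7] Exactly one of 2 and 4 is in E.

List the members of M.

From (4): 5 ∉ M.
Suppose 1 ∈ M: no assignment then satisfies all the clues, so 1 ∉ M.

M = {6}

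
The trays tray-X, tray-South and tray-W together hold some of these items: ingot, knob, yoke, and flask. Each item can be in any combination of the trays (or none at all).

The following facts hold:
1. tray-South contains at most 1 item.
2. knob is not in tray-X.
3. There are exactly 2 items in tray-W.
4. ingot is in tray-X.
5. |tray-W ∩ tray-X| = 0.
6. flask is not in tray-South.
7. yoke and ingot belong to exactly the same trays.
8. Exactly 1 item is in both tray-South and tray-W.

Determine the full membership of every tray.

tray-X = {ingot, yoke}; tray-South = {knob}; tray-W = {flask, knob}

From (2): knob ∉ tray-X.
From (4): ingot ∈ tray-X.
From (6): flask ∉ tray-South.
(7): yoke matches ingot: yoke ∈ tray-X.
Suppose ingot ∈ tray-South: no assignment then satisfies all the clues, so ingot ∉ tray-South.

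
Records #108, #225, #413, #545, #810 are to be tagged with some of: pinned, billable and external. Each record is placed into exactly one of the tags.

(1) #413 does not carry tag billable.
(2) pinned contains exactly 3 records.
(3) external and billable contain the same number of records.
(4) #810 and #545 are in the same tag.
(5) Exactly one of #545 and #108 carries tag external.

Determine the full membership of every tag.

pinned = {#413, #545, #810}; billable = {#225}; external = {#108}

From (1): #413 ∉ billable.
Suppose #108 ∈ pinned: no assignment then satisfies all the clues, so #108 ∉ pinned.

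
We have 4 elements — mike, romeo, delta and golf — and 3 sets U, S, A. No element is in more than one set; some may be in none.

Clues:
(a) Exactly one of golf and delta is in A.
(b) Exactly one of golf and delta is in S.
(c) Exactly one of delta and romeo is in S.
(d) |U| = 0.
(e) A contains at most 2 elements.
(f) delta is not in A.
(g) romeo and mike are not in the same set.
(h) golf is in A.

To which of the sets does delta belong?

delta: S

From (f): delta ∉ A.
From (h): golf ∈ A.
(b) (exactly one): delta ∈ S.
(c) (exactly one): romeo ∉ S.
(d): U already has 0, so the rest are out.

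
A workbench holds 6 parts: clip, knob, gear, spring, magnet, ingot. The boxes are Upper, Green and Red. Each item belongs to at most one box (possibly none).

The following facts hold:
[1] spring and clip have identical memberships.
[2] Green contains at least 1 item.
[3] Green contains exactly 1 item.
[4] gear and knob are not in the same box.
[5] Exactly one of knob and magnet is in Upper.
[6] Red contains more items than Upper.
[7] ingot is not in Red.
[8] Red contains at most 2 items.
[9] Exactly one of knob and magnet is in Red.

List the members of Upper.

Upper = {knob}

From (7): ingot ∉ Red.
Suppose clip ∈ Upper: no assignment then satisfies all the clues, so clip ∉ Upper.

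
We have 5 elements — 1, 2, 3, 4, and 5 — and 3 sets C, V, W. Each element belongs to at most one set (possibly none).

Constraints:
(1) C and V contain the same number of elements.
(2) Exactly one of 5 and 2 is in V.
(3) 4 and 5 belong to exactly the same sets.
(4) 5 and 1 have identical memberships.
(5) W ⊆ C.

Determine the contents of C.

C = {3}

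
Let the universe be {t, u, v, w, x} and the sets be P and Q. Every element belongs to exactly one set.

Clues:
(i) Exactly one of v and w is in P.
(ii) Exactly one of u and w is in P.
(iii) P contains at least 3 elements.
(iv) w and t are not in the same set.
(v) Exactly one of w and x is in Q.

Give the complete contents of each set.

P = {t, u, v, x}; Q = {w}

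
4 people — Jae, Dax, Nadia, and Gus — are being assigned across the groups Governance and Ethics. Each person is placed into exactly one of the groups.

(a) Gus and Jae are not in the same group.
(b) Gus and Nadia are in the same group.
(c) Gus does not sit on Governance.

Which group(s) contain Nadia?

Nadia: Ethics

From (c): Gus ∉ Governance.
(b): Nadia matches Gus: Nadia ∉ Governance.
Only one group left: Nadia ∈ Ethics.
Only one group left: Gus ∈ Ethics.
(a): Jae ∉ Ethics.
Only one group left: Jae ∈ Governance.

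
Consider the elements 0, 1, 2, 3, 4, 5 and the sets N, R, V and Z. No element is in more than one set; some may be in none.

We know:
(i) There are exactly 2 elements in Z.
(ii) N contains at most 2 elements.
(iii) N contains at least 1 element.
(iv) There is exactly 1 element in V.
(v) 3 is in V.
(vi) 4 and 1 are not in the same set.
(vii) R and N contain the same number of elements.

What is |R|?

1

From (v): 3 ∈ V.
(iv): V already has 1, so the rest are out.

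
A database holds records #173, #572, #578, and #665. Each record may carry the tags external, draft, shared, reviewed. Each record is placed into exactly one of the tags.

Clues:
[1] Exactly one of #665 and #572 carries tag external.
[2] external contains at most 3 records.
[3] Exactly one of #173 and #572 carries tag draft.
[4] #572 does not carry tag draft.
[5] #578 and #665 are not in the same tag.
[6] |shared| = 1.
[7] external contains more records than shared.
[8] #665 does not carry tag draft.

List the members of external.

From (4): #572 ∉ draft.
From (8): #665 ∉ draft.
(3) (exactly one): #173 ∈ draft.
Suppose #572 ∉ external: no assignment then satisfies all the clues, so #572 ∈ external.

external = {#572, #578}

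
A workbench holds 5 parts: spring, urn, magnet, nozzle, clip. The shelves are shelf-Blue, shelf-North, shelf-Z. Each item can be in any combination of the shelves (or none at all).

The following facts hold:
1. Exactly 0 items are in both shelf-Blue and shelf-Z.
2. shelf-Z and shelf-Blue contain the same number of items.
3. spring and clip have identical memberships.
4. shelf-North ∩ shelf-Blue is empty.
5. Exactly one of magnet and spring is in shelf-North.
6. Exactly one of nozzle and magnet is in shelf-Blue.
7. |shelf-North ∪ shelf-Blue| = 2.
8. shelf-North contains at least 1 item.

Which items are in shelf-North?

shelf-North = {magnet}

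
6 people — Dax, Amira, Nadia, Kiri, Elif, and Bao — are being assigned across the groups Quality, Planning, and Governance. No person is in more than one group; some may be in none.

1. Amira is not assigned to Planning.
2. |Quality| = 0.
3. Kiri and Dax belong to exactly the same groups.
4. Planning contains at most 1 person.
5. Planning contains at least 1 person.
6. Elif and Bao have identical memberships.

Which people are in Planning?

Planning = {Nadia}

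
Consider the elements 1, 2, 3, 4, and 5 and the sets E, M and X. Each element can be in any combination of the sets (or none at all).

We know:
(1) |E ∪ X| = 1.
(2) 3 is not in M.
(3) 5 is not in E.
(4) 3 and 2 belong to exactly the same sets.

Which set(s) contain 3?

3: none

From (2): 3 ∉ M.
From (3): 5 ∉ E.
(4): 2 matches 3: 2 ∉ M.
Suppose 3 ∈ E: no assignment then satisfies all the clues, so 3 ∉ E.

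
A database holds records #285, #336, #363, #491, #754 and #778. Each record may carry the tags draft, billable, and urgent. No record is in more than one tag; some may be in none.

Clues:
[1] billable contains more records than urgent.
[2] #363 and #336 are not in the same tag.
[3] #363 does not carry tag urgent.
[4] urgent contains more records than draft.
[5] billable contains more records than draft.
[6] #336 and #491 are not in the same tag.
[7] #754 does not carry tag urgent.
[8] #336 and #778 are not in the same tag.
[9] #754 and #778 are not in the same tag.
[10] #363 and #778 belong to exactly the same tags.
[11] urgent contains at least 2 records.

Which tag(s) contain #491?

#491: billable

From (3): #363 ∉ urgent.
From (7): #754 ∉ urgent.
(10): #778 matches #363: #778 ∉ urgent.
Suppose #491 ∈ draft: no assignment then satisfies all the clues, so #491 ∉ draft.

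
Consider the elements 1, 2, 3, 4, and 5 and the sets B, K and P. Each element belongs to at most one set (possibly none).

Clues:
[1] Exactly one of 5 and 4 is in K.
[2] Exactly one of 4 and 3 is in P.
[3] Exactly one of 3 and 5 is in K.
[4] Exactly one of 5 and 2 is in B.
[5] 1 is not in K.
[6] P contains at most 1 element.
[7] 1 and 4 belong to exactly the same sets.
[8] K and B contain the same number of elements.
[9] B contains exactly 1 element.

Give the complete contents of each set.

B = {2}; K = {5}; P = {3}

From (5): 1 ∉ K.
(7): 4 matches 1: 4 ∉ K.
(1) (exactly one): 5 ∈ K.
(3) (exactly one): 3 ∉ K.
(4) (exactly one): 2 ∈ B.
(9): B already has 1, so the rest are out.
Suppose 1 ∈ P: no assignment then satisfies all the clues, so 1 ∉ P.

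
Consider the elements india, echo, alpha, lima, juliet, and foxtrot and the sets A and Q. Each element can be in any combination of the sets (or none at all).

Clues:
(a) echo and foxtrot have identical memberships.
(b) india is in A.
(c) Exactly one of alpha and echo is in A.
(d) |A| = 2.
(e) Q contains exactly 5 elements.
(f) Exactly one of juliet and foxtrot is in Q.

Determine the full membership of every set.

From (b): india ∈ A.
Suppose india ∉ Q: no assignment then satisfies all the clues, so india ∈ Q.

A = {alpha, india}; Q = {alpha, echo, foxtrot, india, lima}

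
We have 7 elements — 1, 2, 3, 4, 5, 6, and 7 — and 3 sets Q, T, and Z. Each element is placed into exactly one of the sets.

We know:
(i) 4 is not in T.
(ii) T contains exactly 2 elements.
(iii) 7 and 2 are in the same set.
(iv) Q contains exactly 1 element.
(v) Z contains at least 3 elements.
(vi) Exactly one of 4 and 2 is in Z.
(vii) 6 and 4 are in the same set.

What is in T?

T = {2, 7}

From (i): 4 ∉ T.
(vii): 6 matches 4: 6 ∉ T.
Suppose 1 ∈ T: no assignment then satisfies all the clues, so 1 ∉ T.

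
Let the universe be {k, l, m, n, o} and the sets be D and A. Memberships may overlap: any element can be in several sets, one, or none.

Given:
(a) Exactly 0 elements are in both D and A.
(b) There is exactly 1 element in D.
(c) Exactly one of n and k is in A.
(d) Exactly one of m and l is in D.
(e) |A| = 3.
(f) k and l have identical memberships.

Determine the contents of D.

D = {m}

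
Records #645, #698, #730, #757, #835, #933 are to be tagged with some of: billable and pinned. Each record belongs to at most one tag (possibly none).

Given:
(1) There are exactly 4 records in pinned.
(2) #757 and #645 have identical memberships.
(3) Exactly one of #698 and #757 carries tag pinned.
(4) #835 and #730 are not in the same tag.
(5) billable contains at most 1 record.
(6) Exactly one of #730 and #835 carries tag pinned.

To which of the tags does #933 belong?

#933: pinned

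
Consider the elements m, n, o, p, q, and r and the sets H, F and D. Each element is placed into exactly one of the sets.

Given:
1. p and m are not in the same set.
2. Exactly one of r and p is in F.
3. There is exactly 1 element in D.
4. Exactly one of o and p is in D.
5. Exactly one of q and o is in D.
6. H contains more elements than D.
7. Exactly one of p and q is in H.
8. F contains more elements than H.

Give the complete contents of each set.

H = {n, p}; F = {m, q, r}; D = {o}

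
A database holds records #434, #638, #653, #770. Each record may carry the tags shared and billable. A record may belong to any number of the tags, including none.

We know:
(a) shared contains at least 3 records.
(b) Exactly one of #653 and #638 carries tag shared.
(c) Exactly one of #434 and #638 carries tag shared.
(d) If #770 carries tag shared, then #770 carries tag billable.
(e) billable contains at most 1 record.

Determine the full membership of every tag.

shared = {#434, #653, #770}; billable = {#770}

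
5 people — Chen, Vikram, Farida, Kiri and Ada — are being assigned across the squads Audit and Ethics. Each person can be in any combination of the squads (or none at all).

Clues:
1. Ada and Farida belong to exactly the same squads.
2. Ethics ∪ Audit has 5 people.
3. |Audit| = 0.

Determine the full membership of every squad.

Audit = {}; Ethics = {Ada, Chen, Farida, Kiri, Vikram}

(3): Audit already has 0, so the rest are out.
Suppose Chen ∉ Ethics: no assignment then satisfies all the clues, so Chen ∈ Ethics.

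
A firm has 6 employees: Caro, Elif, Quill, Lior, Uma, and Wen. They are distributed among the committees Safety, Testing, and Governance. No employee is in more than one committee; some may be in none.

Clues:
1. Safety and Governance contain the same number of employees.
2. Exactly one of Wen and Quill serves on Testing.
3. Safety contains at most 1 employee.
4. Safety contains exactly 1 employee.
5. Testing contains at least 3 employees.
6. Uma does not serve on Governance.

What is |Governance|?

1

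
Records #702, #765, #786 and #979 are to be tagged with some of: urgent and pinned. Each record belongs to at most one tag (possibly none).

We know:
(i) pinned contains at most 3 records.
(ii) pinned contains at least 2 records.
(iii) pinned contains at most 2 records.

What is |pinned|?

2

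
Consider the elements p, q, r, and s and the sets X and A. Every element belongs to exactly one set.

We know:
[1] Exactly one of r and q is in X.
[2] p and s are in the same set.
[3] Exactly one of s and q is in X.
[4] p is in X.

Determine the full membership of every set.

X = {p, r, s}; A = {q}

From (4): p ∈ X.
(2): s matches p: s ∈ X.
(3) (exactly one): q ∉ X.
Only one set left: q ∈ A.
(1) (exactly one): r ∈ X.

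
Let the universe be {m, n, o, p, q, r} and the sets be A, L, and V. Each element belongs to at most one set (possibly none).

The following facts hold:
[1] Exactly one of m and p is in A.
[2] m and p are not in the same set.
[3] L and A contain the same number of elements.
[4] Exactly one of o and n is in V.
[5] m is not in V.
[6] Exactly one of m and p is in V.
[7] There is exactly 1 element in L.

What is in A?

From (5): m ∉ V.
(6) (exactly one): p ∈ V.
(1) (exactly one): m ∈ A.
Suppose n ∈ A: no assignment then satisfies all the clues, so n ∉ A.

A = {m}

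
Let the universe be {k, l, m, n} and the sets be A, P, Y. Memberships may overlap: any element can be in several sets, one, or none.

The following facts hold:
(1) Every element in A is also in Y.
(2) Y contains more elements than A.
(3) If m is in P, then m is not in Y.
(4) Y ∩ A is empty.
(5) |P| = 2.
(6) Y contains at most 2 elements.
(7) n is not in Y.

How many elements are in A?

0

From (7): n ∉ Y.
(1) contrapositive: n ∉ A.
Suppose k ∈ A: no assignment then satisfies all the clues, so k ∉ A.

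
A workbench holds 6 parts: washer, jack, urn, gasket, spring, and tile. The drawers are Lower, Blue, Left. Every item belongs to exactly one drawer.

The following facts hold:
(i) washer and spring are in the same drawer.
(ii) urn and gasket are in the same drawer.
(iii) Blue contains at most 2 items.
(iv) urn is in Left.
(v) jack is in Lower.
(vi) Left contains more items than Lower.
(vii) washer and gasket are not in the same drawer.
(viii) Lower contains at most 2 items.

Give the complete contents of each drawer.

From (iv): urn ∈ Left.
From (v): jack ∈ Lower.
(ii): gasket matches urn: gasket ∉ Lower.
(ii): gasket matches urn: gasket ∉ Blue.
(ii): gasket matches urn: gasket ∈ Left.
(vii): washer ∉ Left.
(i): spring matches washer: spring ∉ Left.
Suppose washer ∈ Lower: no assignment then satisfies all the clues, so washer ∉ Lower.

Lower = {jack}; Blue = {spring, washer}; Left = {gasket, tile, urn}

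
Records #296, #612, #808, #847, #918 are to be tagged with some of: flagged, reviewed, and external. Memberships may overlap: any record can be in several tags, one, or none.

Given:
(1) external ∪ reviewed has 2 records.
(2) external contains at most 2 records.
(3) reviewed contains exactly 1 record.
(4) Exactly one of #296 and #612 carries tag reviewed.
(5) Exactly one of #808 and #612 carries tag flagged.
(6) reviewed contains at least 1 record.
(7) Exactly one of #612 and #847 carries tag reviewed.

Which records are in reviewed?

reviewed = {#612}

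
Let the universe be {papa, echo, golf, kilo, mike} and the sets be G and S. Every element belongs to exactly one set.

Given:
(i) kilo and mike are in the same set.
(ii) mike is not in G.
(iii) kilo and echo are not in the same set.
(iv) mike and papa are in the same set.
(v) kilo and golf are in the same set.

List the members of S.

S = {golf, kilo, mike, papa}

From (ii): mike ∉ G.
(i): kilo matches mike: kilo ∉ G.
(iv): papa matches mike: papa ∉ G.
(v): golf matches kilo: golf ∉ G.
Only one set left: papa ∈ S.
Only one set left: golf ∈ S.
Only one set left: kilo ∈ S.
Only one set left: mike ∈ S.
(iii): echo ∉ S.
Only one set left: echo ∈ G.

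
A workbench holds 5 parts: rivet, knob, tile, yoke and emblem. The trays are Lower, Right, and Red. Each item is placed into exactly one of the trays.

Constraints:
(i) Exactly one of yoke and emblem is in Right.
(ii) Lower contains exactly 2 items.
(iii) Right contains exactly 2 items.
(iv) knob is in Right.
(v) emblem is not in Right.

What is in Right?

Right = {knob, yoke}

From (iv): knob ∈ Right.
From (v): emblem ∉ Right.
(i) (exactly one): yoke ∈ Right.
(iii): Right already has 2, so the rest are out.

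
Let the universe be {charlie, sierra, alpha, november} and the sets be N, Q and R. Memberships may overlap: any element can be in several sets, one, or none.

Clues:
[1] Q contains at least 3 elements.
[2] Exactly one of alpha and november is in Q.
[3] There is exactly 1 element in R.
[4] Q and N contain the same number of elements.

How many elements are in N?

3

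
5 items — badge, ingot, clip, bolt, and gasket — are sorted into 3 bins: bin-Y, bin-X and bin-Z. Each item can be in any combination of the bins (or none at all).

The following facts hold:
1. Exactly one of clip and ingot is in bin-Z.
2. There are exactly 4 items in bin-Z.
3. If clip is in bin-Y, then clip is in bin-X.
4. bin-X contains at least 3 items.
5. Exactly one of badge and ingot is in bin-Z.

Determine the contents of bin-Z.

bin-Z = {badge, bolt, clip, gasket}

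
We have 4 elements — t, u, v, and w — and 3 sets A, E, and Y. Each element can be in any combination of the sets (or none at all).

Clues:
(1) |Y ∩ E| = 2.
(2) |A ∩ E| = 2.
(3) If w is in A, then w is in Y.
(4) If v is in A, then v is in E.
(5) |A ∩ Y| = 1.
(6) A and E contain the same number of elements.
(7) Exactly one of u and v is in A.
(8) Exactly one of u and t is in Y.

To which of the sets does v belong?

v: A, E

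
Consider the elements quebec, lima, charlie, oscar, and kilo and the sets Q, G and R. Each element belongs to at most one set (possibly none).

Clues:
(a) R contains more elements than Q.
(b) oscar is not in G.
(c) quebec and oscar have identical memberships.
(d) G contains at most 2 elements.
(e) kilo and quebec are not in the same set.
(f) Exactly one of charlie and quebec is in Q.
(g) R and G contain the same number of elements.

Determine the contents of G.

From (b): oscar ∉ G.
(c): quebec matches oscar: quebec ∉ G.
Suppose lima ∉ G: no assignment then satisfies all the clues, so lima ∈ G.

G = {kilo, lima}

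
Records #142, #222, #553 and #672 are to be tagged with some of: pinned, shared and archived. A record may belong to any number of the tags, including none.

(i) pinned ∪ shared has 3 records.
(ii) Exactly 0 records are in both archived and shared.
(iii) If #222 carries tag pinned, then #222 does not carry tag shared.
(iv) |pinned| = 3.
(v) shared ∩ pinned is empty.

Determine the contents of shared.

shared = {}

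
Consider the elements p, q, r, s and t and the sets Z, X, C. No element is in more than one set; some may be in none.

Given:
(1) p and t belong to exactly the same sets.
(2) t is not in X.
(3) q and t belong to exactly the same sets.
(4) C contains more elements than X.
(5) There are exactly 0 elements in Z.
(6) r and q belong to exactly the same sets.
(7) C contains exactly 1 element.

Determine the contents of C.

C = {s}

From (2): t ∉ X.
(1): p matches t: p ∉ X.
(3): q matches t: q ∉ X.
(5): Z already has 0, so the rest are out.
(6): r matches q: r ∉ X.
Suppose p ∈ C: no assignment then satisfies all the clues, so p ∉ C.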